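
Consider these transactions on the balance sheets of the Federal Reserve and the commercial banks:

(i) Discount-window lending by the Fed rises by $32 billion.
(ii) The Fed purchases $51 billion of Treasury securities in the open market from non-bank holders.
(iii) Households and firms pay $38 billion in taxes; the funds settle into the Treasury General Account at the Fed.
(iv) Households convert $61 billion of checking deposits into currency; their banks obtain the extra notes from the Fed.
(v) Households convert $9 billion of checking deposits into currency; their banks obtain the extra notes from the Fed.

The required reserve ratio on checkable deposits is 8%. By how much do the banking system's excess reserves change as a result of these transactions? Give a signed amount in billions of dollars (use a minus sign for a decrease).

-$20.44 billion

Discount-window loan $32 billion: reserves +$32B, deposits 0.
Asset purchase (from non-banks) $51 billion: reserves +$51B, deposits +$51B.
Government account inflow $38 billion: reserves −$38B, deposits −$38B.
Currency withdrawal $61 billion: reserves −$61B, deposits −$61B.
Currency withdrawal $9 billion: reserves −$9B, deposits −$9B.
Totals: Δreserves = −$25B, Δdeposits = −$57B.
Δrequired reserves = 8% × −$57B = −$4.56B.
Δexcess reserves = Δreserves − Δrequired = −$25B − (−$4.56B) = -$20.44 billion.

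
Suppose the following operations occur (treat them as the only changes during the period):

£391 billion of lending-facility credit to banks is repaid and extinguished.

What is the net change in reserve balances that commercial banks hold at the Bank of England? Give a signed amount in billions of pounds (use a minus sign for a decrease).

Bank of England balance sheet:
  Assets:      Loans to banks −£391B
  Liabilities: Bank reserves −£391B
So the change in reserve balances that commercial banks hold at the Bank of England is -£391 billion.

-£391 billion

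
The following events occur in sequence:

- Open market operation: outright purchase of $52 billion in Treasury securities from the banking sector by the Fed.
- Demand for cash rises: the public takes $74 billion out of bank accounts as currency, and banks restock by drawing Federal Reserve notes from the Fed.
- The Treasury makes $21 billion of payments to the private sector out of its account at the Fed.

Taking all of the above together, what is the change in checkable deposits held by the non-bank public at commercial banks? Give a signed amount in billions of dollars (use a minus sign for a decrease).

Fed balance sheet:
  Assets:      Securities +$52B
  Liabilities: Bank reserves −$1B, Currency in circulation +$74B, Government deposits −$21B
Commercial banking system:
  Assets:      Reserves at CB −$1B, Securities −$52B
  Liabilities: Checkable deposits −$53B
So the change in checkable deposits held by the non-bank public at commercial banks is -$53 billion.

-$53 billion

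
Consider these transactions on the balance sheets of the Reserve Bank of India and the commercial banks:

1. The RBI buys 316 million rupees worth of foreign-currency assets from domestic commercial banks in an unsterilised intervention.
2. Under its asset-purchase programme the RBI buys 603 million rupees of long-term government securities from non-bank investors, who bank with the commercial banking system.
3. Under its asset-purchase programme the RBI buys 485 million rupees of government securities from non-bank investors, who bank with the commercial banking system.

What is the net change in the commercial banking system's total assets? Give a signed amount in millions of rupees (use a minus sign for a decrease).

+1088 million

RBI balance sheet:
  Assets:      Securities +1088M, Foreign assets +316M
  Liabilities: Bank reserves +1404M
Commercial banking system:
  Assets:      Reserves at CB +1404M, Foreign assets −316M
  Liabilities: Checkable deposits +1088M
Change in total bank assets = +1088 million.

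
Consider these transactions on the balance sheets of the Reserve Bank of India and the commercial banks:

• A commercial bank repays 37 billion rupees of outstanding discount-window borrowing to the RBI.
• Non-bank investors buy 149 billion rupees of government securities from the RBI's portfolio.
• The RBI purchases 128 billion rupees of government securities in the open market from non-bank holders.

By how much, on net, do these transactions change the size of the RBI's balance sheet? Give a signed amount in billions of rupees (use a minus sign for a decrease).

Discount-window repayment 37 billion rupees: an RBI asset is shed → −37B.
Asset sale (to non-banks) 149 billion rupees: an RBI asset is shed → −149B.
Asset purchase (from non-banks) 128 billion rupees: an RBI asset is acquired → +128B.
Net: −37 − 149 + 128 = -58 billion.

-58 billion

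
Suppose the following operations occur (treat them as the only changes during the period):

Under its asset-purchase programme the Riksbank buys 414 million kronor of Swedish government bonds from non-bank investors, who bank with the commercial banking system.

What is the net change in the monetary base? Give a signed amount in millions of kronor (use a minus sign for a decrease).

Asset purchase (from non-banks) 414 million kronor: Riksbank balance sheet expands → +414M.

+414 million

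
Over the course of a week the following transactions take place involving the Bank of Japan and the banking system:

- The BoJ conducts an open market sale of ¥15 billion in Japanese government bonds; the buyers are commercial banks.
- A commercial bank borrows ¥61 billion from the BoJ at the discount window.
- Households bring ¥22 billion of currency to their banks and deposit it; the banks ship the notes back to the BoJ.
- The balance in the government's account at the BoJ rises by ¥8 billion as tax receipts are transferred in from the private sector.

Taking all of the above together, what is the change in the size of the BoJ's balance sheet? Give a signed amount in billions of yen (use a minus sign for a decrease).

+¥46 billion

OMO sale (to banks) ¥15 billion: a BoJ asset is shed → −¥15B.
Discount-window loan ¥61 billion: a BoJ asset is acquired → +¥61B.
Currency deposit ¥22 billion: only the composition of liabilities changes → 0.
Government account inflow ¥8 billion: only the composition of liabilities changes → 0.
Net: −15 + 61 + 0 + 0 = +¥46 billion.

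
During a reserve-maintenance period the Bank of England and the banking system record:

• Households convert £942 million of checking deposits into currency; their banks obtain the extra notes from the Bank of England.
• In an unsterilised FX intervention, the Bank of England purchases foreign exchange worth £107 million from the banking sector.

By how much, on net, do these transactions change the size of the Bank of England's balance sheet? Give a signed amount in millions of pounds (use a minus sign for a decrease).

Currency withdrawal £942 million: only the composition of liabilities changes → 0.
FX purchase £107 million: a Bank of England asset is acquired → +£107M.
Net: 0 + 107 = +£107 million.

+£107 million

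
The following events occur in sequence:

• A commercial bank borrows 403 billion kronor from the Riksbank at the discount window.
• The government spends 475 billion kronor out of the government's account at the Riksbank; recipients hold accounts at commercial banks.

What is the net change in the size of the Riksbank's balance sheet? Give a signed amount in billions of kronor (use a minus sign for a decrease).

Riksbank balance sheet:
  Assets:      Loans to banks +403B
  Liabilities: Bank reserves +878B, Government deposits −475B
Change in total Riksbank assets = +403 billion.

+403 billion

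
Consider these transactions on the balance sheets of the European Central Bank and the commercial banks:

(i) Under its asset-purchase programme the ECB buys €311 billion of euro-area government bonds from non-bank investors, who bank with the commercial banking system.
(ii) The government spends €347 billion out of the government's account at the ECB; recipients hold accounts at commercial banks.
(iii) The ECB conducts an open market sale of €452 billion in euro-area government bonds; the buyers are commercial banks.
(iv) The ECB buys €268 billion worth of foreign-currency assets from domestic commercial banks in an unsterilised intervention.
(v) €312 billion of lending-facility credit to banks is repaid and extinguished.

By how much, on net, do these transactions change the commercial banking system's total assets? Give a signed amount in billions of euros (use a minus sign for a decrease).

ECB balance sheet:
  Assets:      Securities −€141B, Loans to banks −€312B, Foreign assets +€268B
  Liabilities: Bank reserves +€162B, Government deposits −€347B
Commercial banking system:
  Assets:      Reserves at CB +€162B, Securities +€452B, Foreign assets −€268B
  Liabilities: Checkable deposits +€658B, Borrowings from CB −€312B
Change in total bank assets = +€346 billion.

+€346 billion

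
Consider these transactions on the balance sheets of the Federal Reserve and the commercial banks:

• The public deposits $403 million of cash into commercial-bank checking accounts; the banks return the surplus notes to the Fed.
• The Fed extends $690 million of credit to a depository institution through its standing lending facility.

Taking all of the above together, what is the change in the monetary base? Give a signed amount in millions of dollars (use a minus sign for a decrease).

+$690 million

Currency deposit $403 million: just a shift between currency and reserves — both are base money → 0.
Discount-window loan $690 million: Fed balance sheet expands → +$690M.
Net: 0 + 690 = +$690 million.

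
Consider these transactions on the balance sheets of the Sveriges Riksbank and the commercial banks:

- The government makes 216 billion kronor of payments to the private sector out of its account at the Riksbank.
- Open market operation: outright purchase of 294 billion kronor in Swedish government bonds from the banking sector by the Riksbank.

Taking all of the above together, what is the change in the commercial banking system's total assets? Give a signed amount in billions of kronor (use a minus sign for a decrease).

Government spending 216 billion kronor: bank balance sheets expand → +216B.
OMO purchase (from banks) 294 billion kronor: just an asset swap on bank balance sheets → 0.
Net: 216 + 0 = +216 billion.

+216 billion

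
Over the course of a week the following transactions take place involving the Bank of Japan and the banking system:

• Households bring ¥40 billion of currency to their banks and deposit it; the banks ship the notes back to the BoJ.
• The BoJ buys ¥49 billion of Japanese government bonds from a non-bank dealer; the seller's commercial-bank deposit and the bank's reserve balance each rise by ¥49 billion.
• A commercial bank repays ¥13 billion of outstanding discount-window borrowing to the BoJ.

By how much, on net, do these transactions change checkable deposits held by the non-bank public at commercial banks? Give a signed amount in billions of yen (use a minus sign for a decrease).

BoJ balance sheet:
  Assets:      Securities +¥49B, Loans to banks −¥13B
  Liabilities: Bank reserves +¥76B, Currency in circulation −¥40B
Commercial banking system:
  Assets:      Reserves at CB +¥76B
  Liabilities: Checkable deposits +¥89B, Borrowings from CB −¥13B
So the change in checkable deposits held by the non-bank public at commercial banks is +¥89 billion.

+¥89 billion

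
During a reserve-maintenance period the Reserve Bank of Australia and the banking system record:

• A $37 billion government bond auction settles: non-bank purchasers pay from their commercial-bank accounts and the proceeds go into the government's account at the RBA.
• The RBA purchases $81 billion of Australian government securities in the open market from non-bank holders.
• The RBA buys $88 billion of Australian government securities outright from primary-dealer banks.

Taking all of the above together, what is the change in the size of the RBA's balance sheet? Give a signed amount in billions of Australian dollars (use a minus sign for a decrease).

+$169 billion

RBA balance sheet:
  Assets:      Securities +$169B
  Liabilities: Bank reserves +$132B, Government deposits +$37B
Change in total RBA assets = +$169 billion.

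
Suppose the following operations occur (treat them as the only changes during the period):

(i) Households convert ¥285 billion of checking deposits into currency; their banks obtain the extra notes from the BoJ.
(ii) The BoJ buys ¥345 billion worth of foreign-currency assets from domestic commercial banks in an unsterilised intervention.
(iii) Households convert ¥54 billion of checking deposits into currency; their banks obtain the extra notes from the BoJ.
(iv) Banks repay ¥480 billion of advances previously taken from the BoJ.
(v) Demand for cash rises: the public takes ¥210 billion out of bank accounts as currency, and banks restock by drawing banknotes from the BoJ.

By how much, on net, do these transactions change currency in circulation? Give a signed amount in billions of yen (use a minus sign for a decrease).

Currency withdrawal ¥285 billion: notes leave the central bank → +¥285B.
FX purchase ¥345 billion: no currency enters or leaves circulation → 0.
Currency withdrawal ¥54 billion: notes leave the central bank → +¥54B.
Discount-window repayment ¥480 billion: no currency enters or leaves circulation → 0.
Currency withdrawal ¥210 billion: notes leave the central bank → +¥210B.
Net: 285 + 0 + 54 + 0 + 210 = +¥549 billion.

+¥549 billion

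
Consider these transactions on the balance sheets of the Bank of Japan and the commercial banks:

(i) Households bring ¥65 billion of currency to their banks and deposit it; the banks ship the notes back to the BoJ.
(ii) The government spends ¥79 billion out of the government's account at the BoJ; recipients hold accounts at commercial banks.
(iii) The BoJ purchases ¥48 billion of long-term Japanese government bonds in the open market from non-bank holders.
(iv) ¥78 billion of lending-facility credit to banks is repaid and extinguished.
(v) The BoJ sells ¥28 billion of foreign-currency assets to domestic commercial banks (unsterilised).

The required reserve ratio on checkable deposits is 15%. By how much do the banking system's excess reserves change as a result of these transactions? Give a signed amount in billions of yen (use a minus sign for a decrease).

+¥57.2 billion

Currency deposit ¥65 billion: reserves +¥65B, deposits +¥65B.
Government spending ¥79 billion: reserves +¥79B, deposits +¥79B.
Asset purchase (from non-banks) ¥48 billion: reserves +¥48B, deposits +¥48B.
Discount-window repayment ¥78 billion: reserves −¥78B, deposits 0.
FX sale ¥28 billion: reserves −¥28B, deposits 0.
Totals: Δreserves = +¥86B, Δdeposits = +¥192B.
Δrequired reserves = 15% × +¥192B = +¥28.8B.
Δexcess reserves = Δreserves − Δrequired = +¥86B − (+¥28.8B) = +¥57.2 billion.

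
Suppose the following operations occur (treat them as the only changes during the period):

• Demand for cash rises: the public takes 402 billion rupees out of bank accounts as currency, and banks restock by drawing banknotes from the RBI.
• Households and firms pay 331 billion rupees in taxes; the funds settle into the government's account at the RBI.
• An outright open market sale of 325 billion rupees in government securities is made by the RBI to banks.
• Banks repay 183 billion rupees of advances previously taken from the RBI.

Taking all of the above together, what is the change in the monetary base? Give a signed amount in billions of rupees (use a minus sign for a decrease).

RBI balance sheet:
  Assets:      Securities −325B, Loans to banks −183B
  Liabilities: Bank reserves −1241B, Currency in circulation +402B, Government deposits +331B
Commercial banking system:
  Assets:      Reserves at CB −1241B, Securities +325B
  Liabilities: Checkable deposits −733B, Borrowings from CB −183B
Monetary base = currency + reserves: +402B + (−1241B) = -839 billion.

-839 billion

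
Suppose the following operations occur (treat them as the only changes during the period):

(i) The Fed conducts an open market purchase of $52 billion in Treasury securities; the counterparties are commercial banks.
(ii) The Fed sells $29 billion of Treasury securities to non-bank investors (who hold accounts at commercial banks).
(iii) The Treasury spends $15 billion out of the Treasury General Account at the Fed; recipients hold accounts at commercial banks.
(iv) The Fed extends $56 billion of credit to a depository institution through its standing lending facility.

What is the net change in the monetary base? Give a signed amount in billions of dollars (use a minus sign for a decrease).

+$94 billion

Fed balance sheet:
  Assets:      Securities +$23B, Loans to banks +$56B
  Liabilities: Bank reserves +$94B, Government deposits −$15B
Commercial banking system:
  Assets:      Reserves at CB +$94B, Securities −$52B
  Liabilities: Checkable deposits −$14B, Borrowings from CB +$56B
Monetary base = currency + reserves: 0 + (+$94B) = +$94 billion.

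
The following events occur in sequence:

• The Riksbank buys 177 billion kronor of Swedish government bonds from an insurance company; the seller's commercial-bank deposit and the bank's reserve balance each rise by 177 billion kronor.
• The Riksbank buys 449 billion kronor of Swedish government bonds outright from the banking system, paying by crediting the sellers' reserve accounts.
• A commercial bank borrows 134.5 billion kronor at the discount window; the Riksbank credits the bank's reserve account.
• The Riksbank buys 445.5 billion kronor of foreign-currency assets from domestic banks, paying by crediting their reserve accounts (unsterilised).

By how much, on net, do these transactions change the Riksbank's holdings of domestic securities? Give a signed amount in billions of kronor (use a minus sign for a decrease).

+626 billion

Asset purchase (from non-banks) 177 billion kronor: securities added to the Riksbank's portfolio → +177B.
OMO purchase (from banks) 449 billion kronor: securities added to the Riksbank's portfolio → +449B.
Discount-window loan 134.5 billion kronor: the Riksbank's securities portfolio is untouched → 0.
FX purchase 445.5 billion kronor: the Riksbank's securities portfolio is untouched → 0.
Net: 177 + 449 + 0 + 0 = +626 billion.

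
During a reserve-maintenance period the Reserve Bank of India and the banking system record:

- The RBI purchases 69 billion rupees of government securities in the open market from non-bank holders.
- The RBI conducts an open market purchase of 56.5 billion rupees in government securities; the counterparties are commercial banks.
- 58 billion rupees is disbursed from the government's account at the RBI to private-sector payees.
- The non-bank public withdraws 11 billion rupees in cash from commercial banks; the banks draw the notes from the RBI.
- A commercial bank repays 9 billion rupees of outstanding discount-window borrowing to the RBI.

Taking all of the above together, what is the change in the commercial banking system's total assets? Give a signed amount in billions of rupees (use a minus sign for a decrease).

Asset purchase (from non-banks) 69 billion rupees: bank balance sheets expand → +69B.
OMO purchase (from banks) 56.5 billion rupees: just an asset swap on bank balance sheets → 0.
Government spending 58 billion rupees: bank balance sheets expand → +58B.
Currency withdrawal 11 billion rupees: bank balance sheets shrink → −11B.
Discount-window repayment 9 billion rupees: bank balance sheets shrink → −9B.
Net: 69 + 0 + 58 − 11 − 9 = +107 billion.

+107 billion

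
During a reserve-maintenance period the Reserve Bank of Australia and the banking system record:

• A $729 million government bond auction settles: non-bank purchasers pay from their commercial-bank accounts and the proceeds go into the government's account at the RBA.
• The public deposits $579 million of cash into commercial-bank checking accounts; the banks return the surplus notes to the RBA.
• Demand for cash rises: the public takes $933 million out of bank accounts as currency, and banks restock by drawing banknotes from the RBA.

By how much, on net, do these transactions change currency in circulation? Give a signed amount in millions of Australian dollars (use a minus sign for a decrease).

RBA balance sheet:
  Assets:      no change
  Liabilities: Bank reserves −$1083M, Currency in circulation +$354M, Government deposits +$729M
Commercial banking system:
  Assets:      Reserves at CB −$1083M
  Liabilities: Checkable deposits −$1083M
So the change in currency in circulation is +$354 million.

+$354 million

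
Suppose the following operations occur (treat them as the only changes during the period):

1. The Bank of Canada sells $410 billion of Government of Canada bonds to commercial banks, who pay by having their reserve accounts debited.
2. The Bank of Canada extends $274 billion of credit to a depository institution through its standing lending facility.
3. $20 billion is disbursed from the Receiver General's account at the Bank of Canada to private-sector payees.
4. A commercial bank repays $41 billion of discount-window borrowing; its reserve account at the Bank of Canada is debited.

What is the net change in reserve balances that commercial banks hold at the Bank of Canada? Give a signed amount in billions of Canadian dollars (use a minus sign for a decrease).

OMO sale (to banks) $410 billion: the buying banks pay out of their reserve balances → −$410B.
Discount-window loan $274 billion: the loan is credited to the bank's reserve account → +$274B.
Government spending $20 billion: government payments flow into bank reserve accounts → +$20B.
Discount-window repayment $41 billion: repayment is debited from reserves → −$41B.
Net: −410 + 274 + 20 − 41 = -$157 billion.

-$157 billion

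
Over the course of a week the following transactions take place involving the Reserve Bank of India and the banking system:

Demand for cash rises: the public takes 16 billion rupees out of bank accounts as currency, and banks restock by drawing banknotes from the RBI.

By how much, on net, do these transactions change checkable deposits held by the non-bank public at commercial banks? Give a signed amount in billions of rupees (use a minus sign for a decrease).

-16 billion

RBI balance sheet:
  Assets:      no change
  Liabilities: Bank reserves −16B, Currency in circulation +16B
Commercial banking system:
  Assets:      Reserves at CB −16B
  Liabilities: Checkable deposits −16B
So the change in checkable deposits held by the non-bank public at commercial banks is -16 billion.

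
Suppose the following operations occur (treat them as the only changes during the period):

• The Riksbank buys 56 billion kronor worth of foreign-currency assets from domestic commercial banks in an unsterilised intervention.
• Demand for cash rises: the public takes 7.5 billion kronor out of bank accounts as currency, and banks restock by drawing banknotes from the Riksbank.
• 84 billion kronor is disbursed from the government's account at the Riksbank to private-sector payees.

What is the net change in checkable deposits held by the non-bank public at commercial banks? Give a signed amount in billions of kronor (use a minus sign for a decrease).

+76.5 billion

Riksbank balance sheet:
  Assets:      Foreign assets +56B
  Liabilities: Bank reserves +132.5B, Currency in circulation +7.5B, Government deposits −84B
Commercial banking system:
  Assets:      Reserves at CB +132.5B, Foreign assets −56B
  Liabilities: Checkable deposits +76.5B
So the change in checkable deposits held by the non-bank public at commercial banks is +76.5 billion.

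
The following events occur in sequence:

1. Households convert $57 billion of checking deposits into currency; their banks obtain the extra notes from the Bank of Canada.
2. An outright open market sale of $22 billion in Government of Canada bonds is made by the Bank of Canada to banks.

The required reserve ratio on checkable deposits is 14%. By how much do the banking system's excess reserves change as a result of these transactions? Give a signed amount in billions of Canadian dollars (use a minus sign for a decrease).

Currency withdrawal $57 billion: reserves −$57B, deposits −$57B.
OMO sale (to banks) $22 billion: reserves −$22B, deposits 0.
Totals: Δreserves = −$79B, Δdeposits = −$57B.
Δrequired reserves = 14% × −$57B = −$7.98B.
Δexcess reserves = Δreserves − Δrequired = −$79B − (−$7.98B) = -$71.02 billion.

-$71.02 billion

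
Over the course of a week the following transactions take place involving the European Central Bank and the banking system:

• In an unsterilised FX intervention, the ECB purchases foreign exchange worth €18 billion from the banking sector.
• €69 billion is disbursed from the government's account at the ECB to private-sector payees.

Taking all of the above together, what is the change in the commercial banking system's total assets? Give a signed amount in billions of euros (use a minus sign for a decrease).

ECB balance sheet:
  Assets:      Foreign assets +€18B
  Liabilities: Bank reserves +€87B, Government deposits −€69B
Commercial banking system:
  Assets:      Reserves at CB +€87B, Foreign assets −€18B
  Liabilities: Checkable deposits +€69B
Change in total bank assets = +€69 billion.

+€69 billion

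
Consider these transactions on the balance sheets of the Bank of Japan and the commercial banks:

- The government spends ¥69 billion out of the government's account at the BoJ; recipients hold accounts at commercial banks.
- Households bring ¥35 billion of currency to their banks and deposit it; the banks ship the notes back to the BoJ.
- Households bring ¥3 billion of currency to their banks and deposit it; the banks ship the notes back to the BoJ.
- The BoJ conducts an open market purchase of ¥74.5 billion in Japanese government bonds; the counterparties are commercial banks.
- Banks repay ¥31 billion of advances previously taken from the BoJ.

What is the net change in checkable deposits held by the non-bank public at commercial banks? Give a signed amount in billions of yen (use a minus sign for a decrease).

BoJ balance sheet:
  Assets:      Securities +¥74.5B, Loans to banks −¥31B
  Liabilities: Bank reserves +¥150.5B, Currency in circulation −¥38B, Government deposits −¥69B
Commercial banking system:
  Assets:      Reserves at CB +¥150.5B, Securities −¥74.5B
  Liabilities: Checkable deposits +¥107B, Borrowings from CB −¥31B
So the change in checkable deposits held by the non-bank public at commercial banks is +¥107 billion.

+¥107 billion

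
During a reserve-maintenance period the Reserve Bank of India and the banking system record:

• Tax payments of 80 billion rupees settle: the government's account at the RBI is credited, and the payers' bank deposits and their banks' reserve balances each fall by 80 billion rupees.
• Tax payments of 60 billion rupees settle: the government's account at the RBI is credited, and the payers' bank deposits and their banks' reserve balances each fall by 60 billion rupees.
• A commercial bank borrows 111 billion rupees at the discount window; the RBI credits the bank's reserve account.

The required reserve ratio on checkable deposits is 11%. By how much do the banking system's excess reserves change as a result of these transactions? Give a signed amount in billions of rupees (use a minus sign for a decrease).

Government account inflow 80 billion rupees: reserves −80B, deposits −80B.
Government account inflow 60 billion rupees: reserves −60B, deposits −60B.
Discount-window loan 111 billion rupees: reserves +111B, deposits 0.
Totals: Δreserves = −29B, Δdeposits = −140B.
Δrequired reserves = 11% × −140B = −15.4B.
Δexcess reserves = Δreserves − Δrequired = −29B − (−15.4B) = -13.6 billion.

-13.6 billion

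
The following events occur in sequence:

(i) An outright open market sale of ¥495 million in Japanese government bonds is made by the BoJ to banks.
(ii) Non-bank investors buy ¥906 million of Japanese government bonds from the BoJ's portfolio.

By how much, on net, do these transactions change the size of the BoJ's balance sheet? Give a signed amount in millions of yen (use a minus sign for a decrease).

-¥1401 million

BoJ balance sheet:
  Assets:      Securities −¥1401M
  Liabilities: Bank reserves −¥1401M
Change in total BoJ assets = -¥1401 million.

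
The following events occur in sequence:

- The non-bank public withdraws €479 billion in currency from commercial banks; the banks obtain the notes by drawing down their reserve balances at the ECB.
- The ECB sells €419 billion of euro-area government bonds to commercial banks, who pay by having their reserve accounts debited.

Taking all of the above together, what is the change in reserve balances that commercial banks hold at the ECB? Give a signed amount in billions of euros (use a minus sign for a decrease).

-€898 billion

ECB balance sheet:
  Assets:      Securities −€419B
  Liabilities: Bank reserves −€898B, Currency in circulation +€479B
So the change in reserve balances that commercial banks hold at the ECB is -€898 billion.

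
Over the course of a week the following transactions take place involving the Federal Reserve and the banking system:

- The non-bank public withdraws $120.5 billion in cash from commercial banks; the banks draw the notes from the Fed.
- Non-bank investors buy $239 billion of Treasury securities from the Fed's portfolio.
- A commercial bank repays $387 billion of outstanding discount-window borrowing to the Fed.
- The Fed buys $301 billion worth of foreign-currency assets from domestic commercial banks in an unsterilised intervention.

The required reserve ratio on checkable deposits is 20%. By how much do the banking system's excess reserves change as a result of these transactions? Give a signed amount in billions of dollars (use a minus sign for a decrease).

-$373.6 billion

Currency withdrawal $120.5 billion: reserves −$120.5B, deposits −$120.5B.
Asset sale (to non-banks) $239 billion: reserves −$239B, deposits −$239B.
Discount-window repayment $387 billion: reserves −$387B, deposits 0.
FX purchase $301 billion: reserves +$301B, deposits 0.
Totals: Δreserves = −$445.5B, Δdeposits = −$359.5B.
Δrequired reserves = 20% × −$359.5B = −$71.9B.
Δexcess reserves = Δreserves − Δrequired = −$445.5B − (−$71.9B) = -$373.6 billion.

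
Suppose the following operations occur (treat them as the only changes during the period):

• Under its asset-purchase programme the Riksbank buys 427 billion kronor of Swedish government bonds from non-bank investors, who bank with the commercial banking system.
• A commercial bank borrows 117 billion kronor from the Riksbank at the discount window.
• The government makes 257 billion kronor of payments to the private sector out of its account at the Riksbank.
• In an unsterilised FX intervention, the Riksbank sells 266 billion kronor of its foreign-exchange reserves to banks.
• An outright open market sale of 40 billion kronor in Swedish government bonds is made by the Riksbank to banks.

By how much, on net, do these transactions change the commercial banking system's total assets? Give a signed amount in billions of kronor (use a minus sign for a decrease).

Asset purchase (from non-banks) 427 billion kronor: bank balance sheets expand → +427B.
Discount-window loan 117 billion kronor: bank balance sheets expand → +117B.
Government spending 257 billion kronor: bank balance sheets expand → +257B.
FX sale 266 billion kronor: just an asset swap on bank balance sheets → 0.
OMO sale (to banks) 40 billion kronor: just an asset swap on bank balance sheets → 0.
Net: 427 + 117 + 257 + 0 + 0 = +801 billion.

+801 billion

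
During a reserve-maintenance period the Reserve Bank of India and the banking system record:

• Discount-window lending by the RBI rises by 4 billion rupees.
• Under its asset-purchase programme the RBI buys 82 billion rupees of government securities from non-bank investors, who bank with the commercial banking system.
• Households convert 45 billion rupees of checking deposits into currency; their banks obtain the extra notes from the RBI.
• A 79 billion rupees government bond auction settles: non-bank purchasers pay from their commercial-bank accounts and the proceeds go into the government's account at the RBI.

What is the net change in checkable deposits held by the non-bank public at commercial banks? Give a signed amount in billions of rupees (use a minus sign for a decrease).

-42 billion

Discount-window loan 4 billion rupees: the counterparty is a bank, so public deposits are unchanged → 0.
Asset purchase (from non-banks) 82 billion rupees: non-bank counterparties' bank balances rise → +82B.
Currency withdrawal 45 billion rupees: non-bank counterparties' bank balances fall → −45B.
Government account inflow 79 billion rupees: non-bank counterparties' bank balances fall → −79B.
Net: 0 + 82 − 45 − 79 = -42 billion.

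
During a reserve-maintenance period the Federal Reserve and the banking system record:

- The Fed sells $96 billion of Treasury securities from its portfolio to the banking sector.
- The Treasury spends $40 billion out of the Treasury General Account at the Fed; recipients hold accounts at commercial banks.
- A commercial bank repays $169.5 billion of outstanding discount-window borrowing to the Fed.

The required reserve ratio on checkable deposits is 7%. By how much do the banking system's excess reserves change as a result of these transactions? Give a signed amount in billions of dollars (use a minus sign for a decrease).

OMO sale (to banks) $96 billion: reserves −$96B, deposits 0.
Government spending $40 billion: reserves +$40B, deposits +$40B.
Discount-window repayment $169.5 billion: reserves −$169.5B, deposits 0.
Totals: Δreserves = −$225.5B, Δdeposits = +$40B.
Δrequired reserves = 7% × +$40B = +$2.8B.
Δexcess reserves = Δreserves − Δrequired = −$225.5B − (+$2.8B) = -$228.3 billion.

-$228.3 billion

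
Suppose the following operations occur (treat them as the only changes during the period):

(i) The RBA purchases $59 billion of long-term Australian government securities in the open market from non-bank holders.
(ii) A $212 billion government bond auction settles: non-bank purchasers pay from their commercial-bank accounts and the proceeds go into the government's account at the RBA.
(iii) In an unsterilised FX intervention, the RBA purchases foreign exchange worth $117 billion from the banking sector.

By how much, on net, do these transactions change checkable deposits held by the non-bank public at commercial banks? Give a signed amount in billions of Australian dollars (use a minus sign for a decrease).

RBA balance sheet:
  Assets:      Securities +$59B, Foreign assets +$117B
  Liabilities: Bank reserves −$36B, Government deposits +$212B
Commercial banking system:
  Assets:      Reserves at CB −$36B, Foreign assets −$117B
  Liabilities: Checkable deposits −$153B
So the change in checkable deposits held by the non-bank public at commercial banks is -$153 billion.

-$153 billion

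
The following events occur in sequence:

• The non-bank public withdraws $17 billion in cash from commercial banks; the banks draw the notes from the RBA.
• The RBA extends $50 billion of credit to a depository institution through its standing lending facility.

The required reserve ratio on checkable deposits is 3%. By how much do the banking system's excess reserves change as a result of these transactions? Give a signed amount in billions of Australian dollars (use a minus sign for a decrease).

Currency withdrawal $17 billion: reserves −$17B, deposits −$17B.
Discount-window loan $50 billion: reserves +$50B, deposits 0.
Totals: Δreserves = +$33B, Δdeposits = −$17B.
Δrequired reserves = 3% × −$17B = −$0.51B.
Δexcess reserves = Δreserves − Δrequired = +$33B − (−$0.51B) = +$33.51 billion.

+$33.51 billion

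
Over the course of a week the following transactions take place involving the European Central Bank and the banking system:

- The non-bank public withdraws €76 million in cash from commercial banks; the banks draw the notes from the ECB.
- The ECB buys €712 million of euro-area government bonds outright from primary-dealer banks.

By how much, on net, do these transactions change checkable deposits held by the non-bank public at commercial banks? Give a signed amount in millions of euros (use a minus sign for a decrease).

-€76 million

Currency withdrawal €76 million: non-bank counterparties' bank balances fall → −€76M.
OMO purchase (from banks) €712 million: the counterparty is a bank, so public deposits are unchanged → 0.
Net: −76 + 0 = -€76 million.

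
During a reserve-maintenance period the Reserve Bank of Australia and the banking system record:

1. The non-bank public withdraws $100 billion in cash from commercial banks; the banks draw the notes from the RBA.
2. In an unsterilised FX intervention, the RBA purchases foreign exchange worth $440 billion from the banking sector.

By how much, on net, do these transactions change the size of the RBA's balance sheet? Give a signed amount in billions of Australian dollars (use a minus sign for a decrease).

Currency withdrawal $100 billion: only the composition of liabilities changes → 0.
FX purchase $440 billion: an RBA asset is acquired → +$440B.
Net: 0 + 440 = +$440 billion.

+$440 billion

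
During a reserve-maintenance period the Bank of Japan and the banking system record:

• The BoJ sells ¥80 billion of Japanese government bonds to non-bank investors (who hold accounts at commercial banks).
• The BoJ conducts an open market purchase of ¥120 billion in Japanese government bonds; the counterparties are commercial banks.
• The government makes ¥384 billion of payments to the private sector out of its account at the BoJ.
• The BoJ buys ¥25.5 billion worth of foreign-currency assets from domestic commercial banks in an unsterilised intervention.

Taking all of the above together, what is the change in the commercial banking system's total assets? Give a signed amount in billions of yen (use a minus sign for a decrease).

BoJ balance sheet:
  Assets:      Securities +¥40B, Foreign assets +¥25.5B
  Liabilities: Bank reserves +¥449.5B, Government deposits −¥384B
Commercial banking system:
  Assets:      Reserves at CB +¥449.5B, Securities −¥120B, Foreign assets −¥25.5B
  Liabilities: Checkable deposits +¥304B
Change in total bank assets = +¥304 billion.

+¥304 billion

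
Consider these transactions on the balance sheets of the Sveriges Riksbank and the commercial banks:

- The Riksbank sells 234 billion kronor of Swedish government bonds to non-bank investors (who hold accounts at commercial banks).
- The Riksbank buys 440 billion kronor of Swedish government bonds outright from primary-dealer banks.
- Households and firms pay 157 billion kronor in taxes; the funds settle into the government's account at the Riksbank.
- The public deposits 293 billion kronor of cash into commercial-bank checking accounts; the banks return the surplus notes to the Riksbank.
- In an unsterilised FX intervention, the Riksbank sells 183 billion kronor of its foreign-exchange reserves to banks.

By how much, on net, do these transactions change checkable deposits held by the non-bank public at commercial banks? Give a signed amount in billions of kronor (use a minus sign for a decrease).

-98 billion

Asset sale (to non-banks) 234 billion kronor: non-bank counterparties' bank balances fall → −234B.
OMO purchase (from banks) 440 billion kronor: the counterparty is a bank, so public deposits are unchanged → 0.
Government account inflow 157 billion kronor: non-bank counterparties' bank balances fall → −157B.
Currency deposit 293 billion kronor: non-bank counterparties' bank balances rise → +293B.
FX sale 183 billion kronor: the counterparty is a bank, so public deposits are unchanged → 0.
Net: −234 + 0 − 157 + 293 + 0 = -98 billion.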